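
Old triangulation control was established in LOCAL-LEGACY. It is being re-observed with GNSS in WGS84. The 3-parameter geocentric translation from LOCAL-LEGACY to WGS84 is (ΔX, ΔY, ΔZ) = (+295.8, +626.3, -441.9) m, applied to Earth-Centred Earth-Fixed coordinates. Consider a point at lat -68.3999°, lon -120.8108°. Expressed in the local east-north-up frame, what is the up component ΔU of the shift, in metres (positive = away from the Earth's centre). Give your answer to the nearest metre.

At φ = -68.3999°, λ = -120.8108°: sin φ = -0.929776, cos φ = 0.368126, sin λ = -0.858863, cos λ = -0.512205.
ΔU = cos φ cos λ·ΔX + cos φ sin λ·ΔY + sin φ·ΔZ = (0.368126)(-0.512205)(295.8) + (0.368126)(-0.858863)(626.3) + (-0.929776)(-441.9) = 157.08 m.

ΔU = 157 m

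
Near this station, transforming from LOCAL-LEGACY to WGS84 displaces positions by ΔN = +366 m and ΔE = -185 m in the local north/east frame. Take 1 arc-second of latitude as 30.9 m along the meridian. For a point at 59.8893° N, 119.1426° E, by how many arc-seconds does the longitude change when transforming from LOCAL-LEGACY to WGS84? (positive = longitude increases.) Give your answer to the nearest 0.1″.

Δλ = -11.9″

At latitude 59.8893°, cos φ = 0.501672.
1″ of longitude at this latitude = 30.90 × cos φ = 15.5017 m, so Δλ = -185.0 / 15.5017 = -11.934″.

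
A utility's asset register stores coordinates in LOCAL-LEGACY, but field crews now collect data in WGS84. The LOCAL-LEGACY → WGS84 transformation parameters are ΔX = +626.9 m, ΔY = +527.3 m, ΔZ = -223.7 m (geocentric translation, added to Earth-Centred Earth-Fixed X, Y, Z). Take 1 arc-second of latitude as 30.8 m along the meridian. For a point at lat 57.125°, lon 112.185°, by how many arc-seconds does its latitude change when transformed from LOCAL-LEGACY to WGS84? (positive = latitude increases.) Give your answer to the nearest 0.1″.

Δφ = -10.8″

sin φ = 0.839857, cos φ = 0.542808, sin λ = 0.925969, cos λ = -0.377598.
North component: ΔN = −sin φ cos λ·ΔX − sin φ sin λ·ΔY + cos φ·ΔZ = −(0.839857)(-0.377598)(626.9) − (0.839857)(0.925969)(527.3) + (0.542808)(-223.7) = -332.69 m.
1° of latitude spans 3600 × 30.80 = 110880 m, so Δφ = -332.69 / 110880 × 3600 = -10.802″.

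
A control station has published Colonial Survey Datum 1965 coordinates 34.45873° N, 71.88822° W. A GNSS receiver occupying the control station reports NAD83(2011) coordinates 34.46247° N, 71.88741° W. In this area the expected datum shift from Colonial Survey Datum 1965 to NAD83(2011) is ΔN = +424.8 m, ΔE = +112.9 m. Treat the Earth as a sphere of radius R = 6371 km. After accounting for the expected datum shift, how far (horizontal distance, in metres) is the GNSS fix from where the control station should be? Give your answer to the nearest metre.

40 m

Observed coordinate differences: Δφ = +0.00374°, Δλ = +0.00081°.
Converting to metres (1° lat = 111195 m, cos φ = 0.824534): observed ΔN = 415.9 m, observed ΔE = 74.3 m.
Subtracting the expected shift leaves a residual of 415.9 − (424.8) = -8.9 m north and 74.3 − (112.9) = -38.6 m east.
Residual distance = √((-8.9)² + (-38.6)²) = 39.7 m.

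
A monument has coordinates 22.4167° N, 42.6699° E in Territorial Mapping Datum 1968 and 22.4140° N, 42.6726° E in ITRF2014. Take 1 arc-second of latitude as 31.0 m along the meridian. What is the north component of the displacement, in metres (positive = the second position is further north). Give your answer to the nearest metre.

Δφ = 22.4140° − 22.4167° = -0.0027°; Δλ = 42.6726° − 42.6699° = +0.0027°.
1° of latitude = 3600 × 31.00 = 111600 m.
ΔN = Δφ × 111600 = -301.3 m; ΔE = Δλ × 111600 × cos(22.4167°) = +0.0027 × 111600 × 0.924435 = 278.6 m.

ΔN = -301 m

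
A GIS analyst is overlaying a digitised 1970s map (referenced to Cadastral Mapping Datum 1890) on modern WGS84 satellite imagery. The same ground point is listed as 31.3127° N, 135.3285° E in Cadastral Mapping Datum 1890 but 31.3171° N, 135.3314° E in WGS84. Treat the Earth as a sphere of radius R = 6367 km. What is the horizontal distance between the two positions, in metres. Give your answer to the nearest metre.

561 m

Δφ = 31.3171° − 31.3127° = +0.0044°; Δλ = 135.3314° − 135.3285° = +0.0029°.
1° along a meridian = πR/180 = 111125 m.
ΔN = Δφ × 111125 = 489.0 m; ΔE = Δλ × 111125 × cos(31.3127°) = +0.0029 × 111125 × 0.854344 = 275.3 m.
Distance = √(ΔE² + ΔN²) = √(275.3² + 489.0²) = 561.1 m.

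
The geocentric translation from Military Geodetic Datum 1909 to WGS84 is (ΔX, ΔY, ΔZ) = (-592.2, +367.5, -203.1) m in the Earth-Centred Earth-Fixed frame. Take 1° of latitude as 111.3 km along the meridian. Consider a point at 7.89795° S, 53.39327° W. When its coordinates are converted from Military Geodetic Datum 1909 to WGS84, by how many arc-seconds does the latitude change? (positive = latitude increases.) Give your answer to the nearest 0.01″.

sin φ = -0.137409, cos φ = 0.990514, sin λ = -0.802747, cos λ = 0.596319.
North component: ΔN = −sin φ cos λ·ΔX − sin φ sin λ·ΔY + cos φ·ΔZ = −(-0.137409)(0.596319)(-592.2) − (-0.137409)(-0.802747)(367.5) + (0.990514)(-203.1) = -290.24 m.
1° of latitude spans 111300 m, so Δφ = -290.24 / 111300 × 3600 = -9.388″.

Δφ = -9.39″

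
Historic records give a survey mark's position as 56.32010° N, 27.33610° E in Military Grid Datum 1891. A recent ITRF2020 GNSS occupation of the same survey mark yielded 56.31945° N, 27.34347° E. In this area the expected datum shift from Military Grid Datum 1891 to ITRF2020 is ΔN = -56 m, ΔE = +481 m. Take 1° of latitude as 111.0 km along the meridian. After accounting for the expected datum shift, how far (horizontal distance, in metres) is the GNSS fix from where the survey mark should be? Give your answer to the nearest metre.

Observed coordinate differences: Δφ = -0.00065°, Δλ = +0.00737°.
Converting to metres (1° lat = 111000 m, cos φ = 0.554553): observed ΔN = -72.1 m, observed ΔE = 453.7 m.
Subtracting the expected shift leaves a residual of -72.1 − (-56) = -16.1 m north and 453.7 − (481) = -27.3 m east.
Residual distance = √((-16.1)² + (-27.3)²) = 31.8 m.

32 m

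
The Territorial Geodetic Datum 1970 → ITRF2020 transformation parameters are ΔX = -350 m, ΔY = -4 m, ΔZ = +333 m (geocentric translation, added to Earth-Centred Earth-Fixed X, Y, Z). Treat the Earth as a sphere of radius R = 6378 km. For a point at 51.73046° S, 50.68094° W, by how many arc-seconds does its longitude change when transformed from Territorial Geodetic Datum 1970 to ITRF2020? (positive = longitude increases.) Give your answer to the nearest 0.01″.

sin φ = -0.785106, cos φ = 0.619362, sin λ = -0.773629, cos λ = 0.633638.
East component: ΔE = −sin λ·ΔX + cos λ·ΔY = −(-0.773629)(-350) + (0.633638)(-4) = -273.30 m.
1° of latitude spans πR/180 = 111317 m; at latitude φ, 1° of longitude spans that × cos φ = 68945.6 m, so Δλ = -273.30 / 68945.6 × 3600 = -14.271″.

Δλ = -14.27″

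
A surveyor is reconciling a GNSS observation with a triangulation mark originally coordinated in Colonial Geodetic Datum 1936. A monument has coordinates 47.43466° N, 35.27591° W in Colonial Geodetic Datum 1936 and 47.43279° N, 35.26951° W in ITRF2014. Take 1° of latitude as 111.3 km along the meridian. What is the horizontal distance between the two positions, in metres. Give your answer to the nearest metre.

525 m

Δφ = 47.43279° − 47.43466° = -0.00187°; Δλ = -35.26951° − -35.27591° = +0.00640°.
ΔN = Δφ × 111300 = -208.1 m; ΔE = Δλ × 111300 × cos(47.43466°) = +0.00640 × 111300 × 0.676431 = 481.8 m.
Distance = √(ΔE² + ΔN²) = √(481.8² + (-208.1)²) = 524.9 m.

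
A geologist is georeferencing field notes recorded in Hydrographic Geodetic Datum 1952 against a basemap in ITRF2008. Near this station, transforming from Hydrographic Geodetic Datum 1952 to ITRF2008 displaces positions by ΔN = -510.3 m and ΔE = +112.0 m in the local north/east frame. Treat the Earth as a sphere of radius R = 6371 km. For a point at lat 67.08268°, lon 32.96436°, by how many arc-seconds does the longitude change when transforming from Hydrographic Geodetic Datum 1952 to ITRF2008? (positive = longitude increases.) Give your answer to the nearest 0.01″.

Δλ = 9.31″

At latitude 67.08268°, cos φ = 0.389402.
One radian of longitude at latitude φ spans R cos φ, so Δλ = ΔE / (R cos φ) = 112.0 / (6371000 × 0.389402) = 4.5145e-05 rad = 9.312″.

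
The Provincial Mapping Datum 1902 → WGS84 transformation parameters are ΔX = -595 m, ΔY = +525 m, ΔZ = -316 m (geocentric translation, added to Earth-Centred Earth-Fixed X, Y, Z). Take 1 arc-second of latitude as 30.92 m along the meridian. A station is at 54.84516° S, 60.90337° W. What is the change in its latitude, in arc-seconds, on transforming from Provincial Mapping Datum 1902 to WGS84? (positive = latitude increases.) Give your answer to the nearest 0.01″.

sin φ = -0.817599, cos φ = 0.575788, sin λ = -0.873801, cos λ = 0.486284.
North component: ΔN = −sin φ cos λ·ΔX − sin φ sin λ·ΔY + cos φ·ΔZ = −(-0.817599)(0.486284)(-595) − (-0.817599)(-0.873801)(525) + (0.575788)(-316) = -793.58 m.
1° of latitude spans 3600 × 30.92 = 111312 m, so Δφ = -793.58 / 111312 × 3600 = -25.666″.

Δφ = -25.67″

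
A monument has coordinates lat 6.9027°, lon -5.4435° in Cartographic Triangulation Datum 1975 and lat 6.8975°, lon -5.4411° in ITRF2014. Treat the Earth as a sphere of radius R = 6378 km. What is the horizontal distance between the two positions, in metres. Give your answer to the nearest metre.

637 m

Δφ = 6.8975° − 6.9027° = -0.0052°; Δλ = -5.4411° − -5.4435° = +0.0024°.
1° along a meridian = πR/180 = 111317 m.
ΔN = Δφ × 111317 = -578.8 m; ΔE = Δλ × 111317 × cos(6.9027°) = +0.0024 × 111317 × 0.992752 = 265.2 m.
Distance = √(ΔE² + ΔN²) = √(265.2² + (-578.8)²) = 636.7 m.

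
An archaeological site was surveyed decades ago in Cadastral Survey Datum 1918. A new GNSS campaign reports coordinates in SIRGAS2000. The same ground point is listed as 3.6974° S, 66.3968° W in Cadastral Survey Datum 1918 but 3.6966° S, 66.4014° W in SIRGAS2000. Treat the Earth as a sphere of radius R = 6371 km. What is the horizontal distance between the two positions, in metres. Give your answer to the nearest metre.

518 m

Δφ = -3.6966° − -3.6974° = +0.0008°; Δλ = -66.4014° − -66.3968° = -0.0046°.
1° along a meridian = πR/180 = 111195 m.
ΔN = Δφ × 111195 = 89.0 m; ΔE = Δλ × 111195 × cos(-3.6974°) = -0.0046 × 111195 × 0.997919 = -510.4 m.
Distance = √(ΔE² + ΔN²) = √((-510.4)² + 89.0²) = 518.1 m.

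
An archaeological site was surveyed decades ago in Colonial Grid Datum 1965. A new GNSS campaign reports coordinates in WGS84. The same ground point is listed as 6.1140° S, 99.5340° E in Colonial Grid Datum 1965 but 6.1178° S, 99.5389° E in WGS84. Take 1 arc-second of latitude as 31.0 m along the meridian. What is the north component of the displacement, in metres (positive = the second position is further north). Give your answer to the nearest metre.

ΔN = -424 m

Δφ = -6.1178° − -6.1140° = -0.0038°; Δλ = 99.5389° − 99.5340° = +0.0049°.
1° of latitude = 3600 × 31.00 = 111600 m.
ΔN = Δφ × 111600 = -424.1 m; ΔE = Δλ × 111600 × cos(-6.1140°) = +0.0049 × 111600 × 0.994312 = 543.7 m.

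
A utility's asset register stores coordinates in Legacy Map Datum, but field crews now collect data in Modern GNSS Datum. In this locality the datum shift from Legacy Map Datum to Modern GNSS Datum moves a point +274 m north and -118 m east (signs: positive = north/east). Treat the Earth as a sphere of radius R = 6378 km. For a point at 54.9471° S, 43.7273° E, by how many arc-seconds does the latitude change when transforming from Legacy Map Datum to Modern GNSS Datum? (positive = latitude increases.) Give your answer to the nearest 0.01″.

Δφ = 8.86″

On a sphere of radius R, 1 rad of latitude = R, so Δφ = ΔN / R = 274.0 / 6378000 = 4.2960e-05 rad = 8.861″.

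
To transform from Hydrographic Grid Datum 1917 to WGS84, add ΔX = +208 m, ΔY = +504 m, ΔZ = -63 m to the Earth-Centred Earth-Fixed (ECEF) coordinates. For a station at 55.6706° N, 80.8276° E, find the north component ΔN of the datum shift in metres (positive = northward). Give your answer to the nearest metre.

At φ = 55.6706°, λ = 80.8276°: sin φ = 0.825809, cos φ = 0.563950, sin λ = 0.987213, cos λ = 0.159406.
ΔN = −sin φ cos λ·ΔX − sin φ sin λ·ΔY + cos φ·ΔZ = −(0.825809)(0.159406)(208) − (0.825809)(0.987213)(504) + (0.563950)(-63) = -473.80 m.

ΔN = -474 m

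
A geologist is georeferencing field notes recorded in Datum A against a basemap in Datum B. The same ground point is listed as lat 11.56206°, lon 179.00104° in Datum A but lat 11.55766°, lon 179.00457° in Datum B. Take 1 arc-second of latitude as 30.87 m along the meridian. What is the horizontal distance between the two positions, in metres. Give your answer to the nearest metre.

622 m

Δφ = 11.55766° − 11.56206° = -0.00440°; Δλ = 179.00457° − 179.00104° = +0.00353°.
1° of latitude = 3600 × 30.87 = 111132 m.
ΔN = Δφ × 111132 = -489.0 m; ΔE = Δλ × 111132 × cos(11.56206°) = +0.00353 × 111132 × 0.979708 = 384.3 m.
Distance = √(ΔE² + ΔN²) = √(384.3² + (-489.0)²) = 621.9 m.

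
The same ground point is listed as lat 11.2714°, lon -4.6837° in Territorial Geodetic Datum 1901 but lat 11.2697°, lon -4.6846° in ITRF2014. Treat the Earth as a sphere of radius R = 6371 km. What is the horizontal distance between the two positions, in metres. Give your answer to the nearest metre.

Δφ = 11.2697° − 11.2714° = -0.0017°; Δλ = -4.6846° − -4.6837° = -0.0009°.
1° along a meridian = πR/180 = 111195 m.
ΔN = Δφ × 111195 = -189.0 m; ΔE = Δλ × 111195 × cos(11.2714°) = -0.0009 × 111195 × 0.980712 = -98.1 m.
Distance = √(ΔE² + ΔN²) = √((-98.1)² + (-189.0)²) = 213.0 m.

213 m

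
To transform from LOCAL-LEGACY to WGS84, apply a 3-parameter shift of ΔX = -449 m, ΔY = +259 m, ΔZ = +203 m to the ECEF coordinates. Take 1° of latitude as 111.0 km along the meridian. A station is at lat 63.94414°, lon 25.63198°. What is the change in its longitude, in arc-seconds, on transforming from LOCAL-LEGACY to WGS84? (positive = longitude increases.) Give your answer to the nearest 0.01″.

Δλ = 31.58″

sin φ = 0.898366, cos φ = 0.439247, sin λ = 0.432589, cos λ = 0.901591.
East component: ΔE = −sin λ·ΔX + cos λ·ΔY = −(0.432589)(-449) + (0.901591)(259) = 427.74 m.
1° of latitude spans 111000 m; at latitude φ, 1° of longitude spans that × cos φ = 48756.4 m, so Δλ = 427.74 / 48756.4 × 3600 = 31.583″.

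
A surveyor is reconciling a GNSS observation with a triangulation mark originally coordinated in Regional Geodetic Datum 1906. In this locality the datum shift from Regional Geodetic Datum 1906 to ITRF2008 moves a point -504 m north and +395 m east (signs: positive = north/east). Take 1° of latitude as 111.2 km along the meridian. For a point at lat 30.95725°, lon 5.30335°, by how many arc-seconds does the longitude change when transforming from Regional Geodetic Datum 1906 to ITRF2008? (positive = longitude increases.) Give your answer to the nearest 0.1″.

Δλ = 14.9″

At latitude 30.95725°, cos φ = 0.857551.
1° of longitude at this latitude = 111.2 × cos φ = 95.36 km, so Δλ = 395.0 / 95359.7 = 0.0041422° = 14.912″.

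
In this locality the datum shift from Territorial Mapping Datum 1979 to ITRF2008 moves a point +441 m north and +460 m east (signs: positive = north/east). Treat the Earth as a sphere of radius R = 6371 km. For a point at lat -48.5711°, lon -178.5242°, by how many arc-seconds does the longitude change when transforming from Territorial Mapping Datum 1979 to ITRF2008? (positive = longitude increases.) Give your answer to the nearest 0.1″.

Δλ = 22.5″

At latitude -48.5711°, cos φ = 0.661690.
One radian of longitude at latitude φ spans R cos φ, so Δλ = ΔE / (R cos φ) = 460.0 / (6371000 × 0.661690) = 1.0912e-04 rad = 22.507″.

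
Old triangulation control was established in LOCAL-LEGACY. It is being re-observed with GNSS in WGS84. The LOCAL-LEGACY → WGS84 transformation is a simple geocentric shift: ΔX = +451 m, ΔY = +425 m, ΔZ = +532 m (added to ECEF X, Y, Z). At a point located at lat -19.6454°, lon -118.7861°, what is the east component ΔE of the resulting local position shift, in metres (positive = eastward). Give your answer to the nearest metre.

At φ = -19.6454°, λ = -118.7861°: sin φ = -0.336198, cos φ = 0.941791, sin λ = -0.876424, cos λ = -0.481541.
ΔE = −sin λ·ΔX + cos λ·ΔY = −(-0.876424)·(451) + (-0.481541)·(425) = 190.61 m.

ΔE = 191 m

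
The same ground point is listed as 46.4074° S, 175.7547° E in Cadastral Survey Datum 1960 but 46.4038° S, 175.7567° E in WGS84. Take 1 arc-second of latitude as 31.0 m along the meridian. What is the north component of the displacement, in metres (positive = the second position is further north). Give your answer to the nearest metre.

ΔN = 402 m

Δφ = -46.4038° − -46.4074° = +0.0036°; Δλ = 175.7567° − 175.7547° = +0.0020°.
1° of latitude = 3600 × 31.00 = 111600 m.
ΔN = Δφ × 111600 = 401.8 m; ΔE = Δλ × 111600 × cos(-46.4074°) = +0.0020 × 111600 × 0.689526 = 153.9 m.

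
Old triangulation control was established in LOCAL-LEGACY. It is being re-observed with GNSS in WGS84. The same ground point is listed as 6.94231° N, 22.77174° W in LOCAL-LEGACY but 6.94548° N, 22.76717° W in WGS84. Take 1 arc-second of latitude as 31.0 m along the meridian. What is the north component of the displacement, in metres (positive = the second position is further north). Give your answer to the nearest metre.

Δφ = 6.94548° − 6.94231° = +0.00317°; Δλ = -22.76717° − -22.77174° = +0.00457°.
1° of latitude = 3600 × 31.00 = 111600 m.
ΔN = Δφ × 111600 = 353.8 m; ΔE = Δλ × 111600 × cos(6.94231°) = +0.00457 × 111600 × 0.992668 = 506.3 m.

ΔN = 354 m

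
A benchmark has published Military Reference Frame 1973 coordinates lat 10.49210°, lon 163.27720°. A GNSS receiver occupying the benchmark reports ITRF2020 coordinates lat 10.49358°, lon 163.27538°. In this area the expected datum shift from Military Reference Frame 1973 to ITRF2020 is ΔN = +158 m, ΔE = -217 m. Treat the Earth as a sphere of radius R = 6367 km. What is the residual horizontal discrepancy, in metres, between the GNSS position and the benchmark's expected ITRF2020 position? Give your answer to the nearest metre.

19 m

Observed coordinate differences: Δφ = +0.00148°, Δλ = -0.00182°.
Converting to metres (1° lat = 111125 m, cos φ = 0.983280): observed ΔN = 164.5 m, observed ΔE = -198.9 m.
Subtracting the expected shift leaves a residual of 164.5 − (158) = 6.5 m north and -198.9 − (-217) = 18.1 m east.
Residual distance = √(6.5² + 18.1²) = 19.3 m.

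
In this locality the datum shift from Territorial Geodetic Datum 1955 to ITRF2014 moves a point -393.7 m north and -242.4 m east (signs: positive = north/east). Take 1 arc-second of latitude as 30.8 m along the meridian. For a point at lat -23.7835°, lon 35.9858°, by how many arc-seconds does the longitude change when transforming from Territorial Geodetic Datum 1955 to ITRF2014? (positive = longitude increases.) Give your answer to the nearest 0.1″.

At latitude -23.7835°, cos φ = 0.915076.
1″ of longitude at this latitude = 30.80 × cos φ = 28.1843 m, so Δλ = -242.4 / 28.1843 = -8.601″.

Δλ = -8.6″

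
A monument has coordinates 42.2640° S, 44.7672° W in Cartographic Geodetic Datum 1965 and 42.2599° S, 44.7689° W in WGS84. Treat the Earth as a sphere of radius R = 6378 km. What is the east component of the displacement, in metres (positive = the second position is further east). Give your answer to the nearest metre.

Δφ = -42.2599° − -42.2640° = +0.0041°; Δλ = -44.7689° − -44.7672° = -0.0017°.
1° along a meridian = πR/180 = 111317 m.
ΔN = Δφ × 111317 = 456.4 m; ΔE = Δλ × 111317 × cos(-42.2640°) = -0.0017 × 111317 × 0.740054 = -140.0 m.

ΔE = -140 m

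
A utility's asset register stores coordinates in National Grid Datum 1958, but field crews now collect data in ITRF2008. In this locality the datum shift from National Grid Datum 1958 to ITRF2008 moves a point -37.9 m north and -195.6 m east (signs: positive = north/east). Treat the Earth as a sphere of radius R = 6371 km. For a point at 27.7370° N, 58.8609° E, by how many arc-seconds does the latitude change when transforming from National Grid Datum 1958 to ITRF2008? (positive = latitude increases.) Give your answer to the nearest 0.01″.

On a sphere of radius R, 1 rad of latitude = R, so Δφ = ΔN / R = -37.9 / 6371000 = -5.9488e-06 rad = -1.227″.

Δφ = -1.23″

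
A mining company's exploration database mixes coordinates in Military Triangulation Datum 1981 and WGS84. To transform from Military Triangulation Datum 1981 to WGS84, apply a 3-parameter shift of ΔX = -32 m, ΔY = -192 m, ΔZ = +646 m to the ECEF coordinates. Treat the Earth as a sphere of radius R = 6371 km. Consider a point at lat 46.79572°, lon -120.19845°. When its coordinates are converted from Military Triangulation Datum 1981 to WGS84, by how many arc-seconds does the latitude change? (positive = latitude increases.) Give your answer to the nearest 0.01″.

Δφ = 10.02″

sin φ = 0.728917, cos φ = 0.684602, sin λ = -0.864288, cos λ = -0.502997.
North component: ΔN = −sin φ cos λ·ΔX − sin φ sin λ·ΔY + cos φ·ΔZ = −(0.728917)(-0.502997)(-32) − (0.728917)(-0.864288)(-192) + (0.684602)(646) = 309.56 m.
1° of latitude spans πR/180 = 111195 m, so Δφ = 309.56 / 111195 × 3600 = 10.022″.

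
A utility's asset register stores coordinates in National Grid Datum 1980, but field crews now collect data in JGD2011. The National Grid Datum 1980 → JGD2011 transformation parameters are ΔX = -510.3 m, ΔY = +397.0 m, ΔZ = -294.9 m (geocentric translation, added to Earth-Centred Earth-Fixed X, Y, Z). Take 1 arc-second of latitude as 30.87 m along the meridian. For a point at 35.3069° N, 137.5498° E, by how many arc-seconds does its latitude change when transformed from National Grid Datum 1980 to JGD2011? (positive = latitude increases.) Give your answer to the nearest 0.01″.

Δφ = -19.86″

sin φ = 0.577956, cos φ = 0.816068, sin λ = 0.674949, cos λ = -0.737864.
North component: ΔN = −sin φ cos λ·ΔX − sin φ sin λ·ΔY + cos φ·ΔZ = −(0.577956)(-0.737864)(-510.3) − (0.577956)(0.674949)(397.0) + (0.816068)(-294.9) = -613.14 m.
1° of latitude spans 3600 × 30.87 = 111132 m, so Δφ = -613.14 / 111132 × 3600 = -19.862″.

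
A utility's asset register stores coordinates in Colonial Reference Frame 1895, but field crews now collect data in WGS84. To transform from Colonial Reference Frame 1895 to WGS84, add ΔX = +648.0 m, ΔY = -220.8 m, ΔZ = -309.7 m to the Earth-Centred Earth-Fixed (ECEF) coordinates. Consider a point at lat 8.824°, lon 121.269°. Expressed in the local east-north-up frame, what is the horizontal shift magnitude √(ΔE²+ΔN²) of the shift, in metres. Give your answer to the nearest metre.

The local east axis at (φ, λ) is (−sin λ, cos λ, 0), so ΔE = −sin(121.269°)·648.0 + cos(121.269°)·(-220.8) = -439.26 m.
The local north axis is (−sin φ cos λ, −sin φ sin λ, cos φ), giving ΔN = 51.596 + 28.951 − 306.034 = -225.49 m.
Horizontal magnitude = √(ΔE² + ΔN²) = √((-439.26)² + (-225.49)²) = 493.76 m.

494 m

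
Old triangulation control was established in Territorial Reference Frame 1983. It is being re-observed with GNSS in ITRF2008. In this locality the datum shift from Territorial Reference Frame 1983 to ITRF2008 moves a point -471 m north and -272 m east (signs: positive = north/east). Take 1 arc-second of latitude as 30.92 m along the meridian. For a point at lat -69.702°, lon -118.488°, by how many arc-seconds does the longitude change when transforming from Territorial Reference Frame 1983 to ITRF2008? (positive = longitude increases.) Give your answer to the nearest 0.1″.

At latitude -69.702°, cos φ = 0.346903.
1″ of longitude at this latitude = 30.92 × cos φ = 10.7262 m, so Δλ = -272.0 / 10.7262 = -25.358″.

Δλ = -25.4″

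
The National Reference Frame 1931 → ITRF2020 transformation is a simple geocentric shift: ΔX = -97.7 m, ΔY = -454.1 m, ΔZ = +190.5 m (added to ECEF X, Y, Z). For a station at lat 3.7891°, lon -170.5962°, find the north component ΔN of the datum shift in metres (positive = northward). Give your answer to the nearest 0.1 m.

The local north axis is (−sin φ cos λ, −sin φ sin λ, cos φ), giving ΔN = -6.370 − 4.903 + 190.084 = 178.81 m.

ΔN = 178.8 m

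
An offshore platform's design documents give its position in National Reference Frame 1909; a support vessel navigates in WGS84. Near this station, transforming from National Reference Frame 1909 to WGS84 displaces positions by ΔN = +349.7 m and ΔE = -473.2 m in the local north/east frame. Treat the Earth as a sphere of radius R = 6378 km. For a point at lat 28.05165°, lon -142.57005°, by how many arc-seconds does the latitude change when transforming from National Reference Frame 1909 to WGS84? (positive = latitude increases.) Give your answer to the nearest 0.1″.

On a sphere of radius R, 1 rad of latitude = R, so Δφ = ΔN / R = 349.7 / 6378000 = 5.4829e-05 rad = 11.309″.

Δφ = 11.3″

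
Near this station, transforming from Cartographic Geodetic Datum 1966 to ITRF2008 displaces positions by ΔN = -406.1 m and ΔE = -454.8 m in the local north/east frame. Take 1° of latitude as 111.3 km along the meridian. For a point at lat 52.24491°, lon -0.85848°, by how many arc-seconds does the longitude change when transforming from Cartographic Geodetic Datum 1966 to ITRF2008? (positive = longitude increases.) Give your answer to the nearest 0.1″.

Δλ = -24.0″

At latitude 52.24491°, cos φ = 0.612288.
1° of longitude at this latitude = 111.3 × cos φ = 68.15 km, so Δλ = -454.8 / 68147.6 = -0.0066737° = -24.025″.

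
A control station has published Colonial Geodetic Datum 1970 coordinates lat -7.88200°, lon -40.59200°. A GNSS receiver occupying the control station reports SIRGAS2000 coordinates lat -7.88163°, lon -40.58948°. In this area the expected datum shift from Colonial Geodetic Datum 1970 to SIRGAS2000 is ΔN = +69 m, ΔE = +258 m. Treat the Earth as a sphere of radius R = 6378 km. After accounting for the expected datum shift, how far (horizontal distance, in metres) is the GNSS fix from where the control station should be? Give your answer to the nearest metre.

34 m

Observed coordinate differences: Δφ = +0.00037°, Δλ = +0.00252°.
Converting to metres (1° lat = 111317 m, cos φ = 0.990553): observed ΔN = 41.2 m, observed ΔE = 277.9 m.
Subtracting the expected shift leaves a residual of 41.2 − (69) = -27.8 m north and 277.9 − (258) = 19.9 m east.
Residual distance = √((-27.8)² + 19.9²) = 34.2 m.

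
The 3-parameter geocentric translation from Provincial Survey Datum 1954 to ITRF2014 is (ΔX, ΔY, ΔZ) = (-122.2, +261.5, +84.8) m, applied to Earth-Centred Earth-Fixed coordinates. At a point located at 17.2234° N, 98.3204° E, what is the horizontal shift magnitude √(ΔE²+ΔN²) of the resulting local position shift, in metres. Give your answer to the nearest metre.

83 m

The local east axis at (φ, λ) is (−sin λ, cos λ, 0), so ΔE = −sin(98.3204°)·(-122.2) + cos(98.3204°)·261.5 = 83.07 m.
The local north axis is (−sin φ cos λ, −sin φ sin λ, cos φ), giving ΔN = -5.236 − 76.615 + 80.997 = -0.85 m.
Horizontal magnitude = √(ΔE² + ΔN²) = √(83.07² + (-0.85)²) = 83.08 m.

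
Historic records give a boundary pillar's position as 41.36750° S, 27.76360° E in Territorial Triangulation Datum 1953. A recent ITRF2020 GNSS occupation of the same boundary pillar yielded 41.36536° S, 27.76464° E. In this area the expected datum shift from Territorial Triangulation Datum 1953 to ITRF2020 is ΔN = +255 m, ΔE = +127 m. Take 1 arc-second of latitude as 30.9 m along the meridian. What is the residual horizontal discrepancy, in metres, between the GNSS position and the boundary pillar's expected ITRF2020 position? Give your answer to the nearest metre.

Observed coordinate differences: Δφ = +0.00214°, Δλ = +0.00104°.
Converting to metres (1° lat = 111240 m, cos φ = 0.750486): observed ΔN = 238.1 m, observed ΔE = 86.8 m.
Subtracting the expected shift leaves a residual of 238.1 − (255) = -16.9 m north and 86.8 − (127) = -40.2 m east.
Residual distance = √((-16.9)² + (-40.2)²) = 43.6 m.

44 m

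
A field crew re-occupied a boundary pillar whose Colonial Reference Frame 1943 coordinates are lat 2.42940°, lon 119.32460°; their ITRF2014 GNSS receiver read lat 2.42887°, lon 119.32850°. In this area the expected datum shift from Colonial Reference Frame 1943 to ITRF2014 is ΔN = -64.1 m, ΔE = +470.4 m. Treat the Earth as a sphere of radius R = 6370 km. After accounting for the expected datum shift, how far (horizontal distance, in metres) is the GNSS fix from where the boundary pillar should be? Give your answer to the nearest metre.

Observed coordinate differences: Δφ = -0.00053°, Δλ = +0.00390°.
Converting to metres (1° lat = 111177 m, cos φ = 0.999101): observed ΔN = -58.9 m, observed ΔE = 433.2 m.
Subtracting the expected shift leaves a residual of -58.9 − (-64.1) = 5.2 m north and 433.2 − (470.4) = -37.2 m east.
Residual distance = √(5.2² + (-37.2)²) = 37.6 m.

38 m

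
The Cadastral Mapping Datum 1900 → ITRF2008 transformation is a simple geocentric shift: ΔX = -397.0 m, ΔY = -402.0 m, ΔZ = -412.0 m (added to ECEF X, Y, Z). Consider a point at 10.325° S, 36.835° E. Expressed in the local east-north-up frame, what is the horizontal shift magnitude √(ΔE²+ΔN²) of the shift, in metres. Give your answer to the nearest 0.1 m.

512.4 m

At φ = -10.325°, λ = 36.835°: sin φ = -0.179231, cos φ = 0.983807, sin λ = 0.599513, cos λ = 0.800365.
ΔE = −sin λ·ΔX + cos λ·ΔY = −(0.599513)·(-397.0) + (0.800365)·(-402.0) = -83.74 m.
ΔN = −sin φ cos λ·ΔX − sin φ sin λ·ΔY + cos φ·ΔZ = −(-0.179231)(0.800365)(-397.0) − (-0.179231)(0.599513)(-402.0) + (0.983807)(-412.0) = -505.47 m.
Horizontal magnitude = √(ΔE² + ΔN²) = √((-83.74)² + (-505.47)²) = 512.36 m.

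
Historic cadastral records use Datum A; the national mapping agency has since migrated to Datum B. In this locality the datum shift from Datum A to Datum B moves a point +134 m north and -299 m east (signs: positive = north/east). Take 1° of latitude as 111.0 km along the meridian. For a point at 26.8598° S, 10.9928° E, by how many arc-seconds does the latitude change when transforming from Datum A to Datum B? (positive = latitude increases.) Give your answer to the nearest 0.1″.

1° of latitude = 111.0 km, so Δφ = 134.0 / 111000 = 0.0012072° = 4.346″.

Δφ = 4.3″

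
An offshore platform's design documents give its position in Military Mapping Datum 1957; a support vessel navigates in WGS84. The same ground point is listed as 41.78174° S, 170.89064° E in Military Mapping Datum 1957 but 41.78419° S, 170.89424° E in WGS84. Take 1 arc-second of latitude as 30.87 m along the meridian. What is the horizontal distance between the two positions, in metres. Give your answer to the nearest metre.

404 m

Δφ = -41.78419° − -41.78174° = -0.00245°; Δλ = 170.89424° − 170.89064° = +0.00360°.
1° of latitude = 3600 × 30.87 = 111132 m.
ΔN = Δφ × 111132 = -272.3 m; ΔE = Δλ × 111132 × cos(-41.78174°) = +0.00360 × 111132 × 0.745688 = 298.3 m.
Distance = √(ΔE² + ΔN²) = √(298.3² + (-272.3)²) = 403.9 m.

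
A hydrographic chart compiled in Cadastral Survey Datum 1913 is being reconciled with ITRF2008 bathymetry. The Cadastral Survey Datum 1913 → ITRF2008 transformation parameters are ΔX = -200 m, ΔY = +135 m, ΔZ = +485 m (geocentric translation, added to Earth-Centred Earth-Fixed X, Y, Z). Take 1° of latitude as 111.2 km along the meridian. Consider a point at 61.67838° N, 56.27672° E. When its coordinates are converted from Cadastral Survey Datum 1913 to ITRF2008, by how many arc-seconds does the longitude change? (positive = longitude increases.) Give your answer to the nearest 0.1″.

sin φ = 0.880298, cos φ = 0.474420, sin λ = 0.831729, cos λ = 0.555182.
East component: ΔE = −sin λ·ΔX + cos λ·ΔY = −(0.831729)(-200) + (0.555182)(135) = 241.30 m.
1° of latitude spans 111200 m; at latitude φ, 1° of longitude spans that × cos φ = 52755.6 m, so Δλ = 241.30 / 52755.6 × 3600 = 16.466″.

Δλ = 16.5″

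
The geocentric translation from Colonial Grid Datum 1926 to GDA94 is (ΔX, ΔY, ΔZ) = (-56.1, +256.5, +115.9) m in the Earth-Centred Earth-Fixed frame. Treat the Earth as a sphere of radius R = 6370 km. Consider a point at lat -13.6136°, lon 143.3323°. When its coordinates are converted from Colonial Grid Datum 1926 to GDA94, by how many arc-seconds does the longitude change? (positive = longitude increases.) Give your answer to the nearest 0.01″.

sin φ = -0.235373, cos φ = 0.971905, sin λ = 0.597173, cos λ = -0.802112.
East component: ΔE = −sin λ·ΔX + cos λ·ΔY = −(0.597173)(-56.1) + (-0.802112)(256.5) = -172.24 m.
1° of latitude spans πR/180 = 111177 m; at latitude φ, 1° of longitude spans that × cos φ = 108054.0 m, so Δλ = -172.24 / 108054.0 × 3600 = -5.738″.

Δλ = -5.74″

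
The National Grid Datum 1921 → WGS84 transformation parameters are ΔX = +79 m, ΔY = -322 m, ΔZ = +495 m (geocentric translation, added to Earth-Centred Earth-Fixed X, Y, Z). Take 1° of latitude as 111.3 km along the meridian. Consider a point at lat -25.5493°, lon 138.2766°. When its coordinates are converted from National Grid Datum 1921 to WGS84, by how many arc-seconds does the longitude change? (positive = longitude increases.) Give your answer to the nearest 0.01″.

Δλ = 6.73″

sin φ = -0.431288, cos φ = 0.902215, sin λ = 0.665535, cos λ = -0.746366.
East component: ΔE = −sin λ·ΔX + cos λ·ΔY = −(0.665535)(79) + (-0.746366)(-322) = 187.75 m.
1° of latitude spans 111300 m; at latitude φ, 1° of longitude spans that × cos φ = 100416.5 m, so Δλ = 187.75 / 100416.5 × 3600 = 6.731″.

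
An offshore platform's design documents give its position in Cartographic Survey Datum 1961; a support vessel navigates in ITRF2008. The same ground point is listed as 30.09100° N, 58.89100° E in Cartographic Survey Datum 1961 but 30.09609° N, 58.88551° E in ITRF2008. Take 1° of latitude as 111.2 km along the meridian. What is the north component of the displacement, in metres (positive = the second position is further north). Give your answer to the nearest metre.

ΔN = 566 m

Δφ = 30.09609° − 30.09100° = +0.00509°; Δλ = 58.88551° − 58.89100° = -0.00549°.
ΔN = Δφ × 111200 = 566.0 m; ΔE = Δλ × 111200 × cos(30.09100°) = -0.00549 × 111200 × 0.865230 = -528.2 m.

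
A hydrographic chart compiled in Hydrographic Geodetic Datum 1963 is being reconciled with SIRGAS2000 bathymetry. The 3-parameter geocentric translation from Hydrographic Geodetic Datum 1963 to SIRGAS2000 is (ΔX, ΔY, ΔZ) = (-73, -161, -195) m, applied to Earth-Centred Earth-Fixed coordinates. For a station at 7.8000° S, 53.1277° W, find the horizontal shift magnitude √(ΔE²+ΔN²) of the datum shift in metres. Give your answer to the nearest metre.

239 m

The local east axis at (φ, λ) is (−sin λ, cos λ, 0), so ΔE = −sin(-53.1277°)·(-73) + cos(-53.1277°)·(-161) = -155.00 m.
The local north axis is (−sin φ cos λ, −sin φ sin λ, cos φ), giving ΔN = -5.945 + 17.480 − 193.196 = -181.66 m.
Horizontal magnitude = √(ΔE² + ΔN²) = √((-155.00)² + (-181.66)²) = 238.80 m.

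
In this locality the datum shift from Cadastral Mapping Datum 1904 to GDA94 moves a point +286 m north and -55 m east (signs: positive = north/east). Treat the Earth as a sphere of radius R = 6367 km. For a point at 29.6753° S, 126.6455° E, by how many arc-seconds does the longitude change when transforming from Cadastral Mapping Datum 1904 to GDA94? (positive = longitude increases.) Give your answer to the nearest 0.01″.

At latitude -29.6753°, cos φ = 0.868845.
One radian of longitude at latitude φ spans R cos φ, so Δλ = ΔE / (R cos φ) = -55.0 / (6367000 × 0.868845) = -9.9423e-06 rad = -2.051″.

Δλ = -2.05″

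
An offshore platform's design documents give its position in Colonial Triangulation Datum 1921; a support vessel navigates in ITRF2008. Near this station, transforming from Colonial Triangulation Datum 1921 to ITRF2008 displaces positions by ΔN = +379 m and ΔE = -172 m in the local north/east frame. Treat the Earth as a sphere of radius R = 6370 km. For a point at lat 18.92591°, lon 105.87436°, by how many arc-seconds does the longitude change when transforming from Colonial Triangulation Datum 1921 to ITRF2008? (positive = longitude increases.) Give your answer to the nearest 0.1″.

Δλ = -5.9″

At latitude 18.92591°, cos φ = 0.945939.
One radian of longitude at latitude φ spans R cos φ, so Δλ = ΔE / (R cos φ) = -172.0 / (6370000 × 0.945939) = -2.8545e-05 rad = -5.888″.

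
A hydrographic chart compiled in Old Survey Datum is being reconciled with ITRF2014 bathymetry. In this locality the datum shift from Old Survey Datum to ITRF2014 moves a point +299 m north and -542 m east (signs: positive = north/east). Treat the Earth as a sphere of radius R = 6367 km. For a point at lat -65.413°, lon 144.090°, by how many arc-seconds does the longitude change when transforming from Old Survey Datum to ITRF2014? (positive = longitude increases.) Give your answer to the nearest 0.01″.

Δλ = -42.20″

At latitude -65.413°, cos φ = 0.416074.
One radian of longitude at latitude φ spans R cos φ, so Δλ = ΔE / (R cos φ) = -542.0 / (6367000 × 0.416074) = -2.0459e-04 rad = -42.201″.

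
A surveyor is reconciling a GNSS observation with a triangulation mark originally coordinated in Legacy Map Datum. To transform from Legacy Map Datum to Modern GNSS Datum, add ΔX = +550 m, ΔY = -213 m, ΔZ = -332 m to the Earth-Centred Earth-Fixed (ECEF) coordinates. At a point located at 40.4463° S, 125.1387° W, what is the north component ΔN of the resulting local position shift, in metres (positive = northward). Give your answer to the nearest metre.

The local north axis is (−sin φ cos λ, −sin φ sin λ, cos φ), giving ΔN = -205.361 + 112.999 − 252.657 = -345.02 m.

ΔN = -345 m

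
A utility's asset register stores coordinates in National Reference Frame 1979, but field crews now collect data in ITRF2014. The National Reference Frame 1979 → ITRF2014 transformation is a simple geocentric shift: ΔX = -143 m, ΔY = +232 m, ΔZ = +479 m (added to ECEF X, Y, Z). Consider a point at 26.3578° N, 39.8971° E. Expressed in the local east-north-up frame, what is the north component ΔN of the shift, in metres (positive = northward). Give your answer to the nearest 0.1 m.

ΔN = 411.8 m

The local north axis is (−sin φ cos λ, −sin φ sin λ, cos φ), giving ΔN = 48.708 − 66.067 + 429.203 = 411.84 m.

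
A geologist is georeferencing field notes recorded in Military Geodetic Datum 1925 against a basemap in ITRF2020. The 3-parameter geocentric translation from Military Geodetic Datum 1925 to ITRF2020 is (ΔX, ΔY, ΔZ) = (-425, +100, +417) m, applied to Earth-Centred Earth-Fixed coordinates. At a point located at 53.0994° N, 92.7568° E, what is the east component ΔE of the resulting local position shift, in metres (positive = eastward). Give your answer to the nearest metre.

ΔE = 420 m

At φ = 53.0994°, λ = 92.7568°: sin φ = 0.799678, cos φ = 0.600429, sin λ = 0.998843, cos λ = -0.048097.
ΔE = −sin λ·ΔX + cos λ·ΔY = −(0.998843)·(-425) + (-0.048097)·(100) = 419.70 m.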